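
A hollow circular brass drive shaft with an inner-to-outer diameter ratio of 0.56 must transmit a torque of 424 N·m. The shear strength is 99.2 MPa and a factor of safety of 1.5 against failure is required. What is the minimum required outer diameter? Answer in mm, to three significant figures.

d_o = 33.1 mm

τ_allow = 99.2/1.5 = 66.13 MPa.
For a hollow shaft τ = 16T/[πd_o³(1−k⁴)] with k = 0.56, so 1−k⁴ = 0.9017.
d_o³ = 16T/[π τ_allow (1−k⁴)] = 16×424000/(π×66.13×0.9017) = 36210 mm³.
d_o = 33.08 mm.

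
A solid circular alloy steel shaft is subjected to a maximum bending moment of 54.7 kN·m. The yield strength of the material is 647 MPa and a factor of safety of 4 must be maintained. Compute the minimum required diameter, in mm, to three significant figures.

d = 151 mm

σ_allow = 647/4 = 161.8 MPa.
For a solid circular section σ = 32M/(πd³), so d³ = 32M/(π σ_allow) = 32×5.4700×10^7/(π×161.8) = 3.445×10^6 mm³.
d = 151.0 mm.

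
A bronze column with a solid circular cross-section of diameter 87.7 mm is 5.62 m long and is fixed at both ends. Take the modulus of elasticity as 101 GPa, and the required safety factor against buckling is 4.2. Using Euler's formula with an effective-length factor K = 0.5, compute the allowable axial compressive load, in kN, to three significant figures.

I = πd⁴/64 = π×87.7⁴/64 = 2.904×10^6 mm⁴.
Effective length L_e = KL = 0.5×5.62 m = 2810 mm.
Euler critical load P_cr = π²EI/L_e² = π²×101000×2.904×10^6/2810² = 366600 N.
P_allow = P_cr/n = 366600/4.2 = 87280 N.

P_allow = 87.3 kN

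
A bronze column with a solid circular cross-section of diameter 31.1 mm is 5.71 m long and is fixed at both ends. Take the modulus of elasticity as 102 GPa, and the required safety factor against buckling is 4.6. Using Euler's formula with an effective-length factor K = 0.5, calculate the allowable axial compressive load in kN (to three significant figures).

I = πd⁴/64 = π×31.1⁴/64 = 45920 mm⁴.
Effective length L_e = KL = 0.5×5.71 m = 2855 mm.
Euler critical load P_cr = π²EI/L_e² = π²×102000×45920/2855² = 5672 N.
P_allow = P_cr/n = 5672/4.6 = 1233 N.

P_allow = 1.23 kN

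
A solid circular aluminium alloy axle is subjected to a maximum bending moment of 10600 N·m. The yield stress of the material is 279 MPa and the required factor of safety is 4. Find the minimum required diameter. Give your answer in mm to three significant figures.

d = 116 mm

σ_allow = 279/4 = 69.75 MPa.
For a solid circular section σ = 32M/(πd³), so d³ = 32M/(π σ_allow) = 32×1.0600×10^7/(π×69.75) = 1.548×10^6 mm³.
d = 115.7 mm.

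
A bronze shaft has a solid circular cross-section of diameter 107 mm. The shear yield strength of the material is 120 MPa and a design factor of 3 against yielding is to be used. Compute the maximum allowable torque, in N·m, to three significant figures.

T_allow = 9620 N·m

τ_allow = 120/3 = 40.00 MPa.
For a solid shaft T_allow = τ_allow·πd³/16; πd³/16 = π×107³/16 = 240500 mm³.
T_allow = 40.00×240500 = 9.621×10^6 N·mm = 9621 N·m.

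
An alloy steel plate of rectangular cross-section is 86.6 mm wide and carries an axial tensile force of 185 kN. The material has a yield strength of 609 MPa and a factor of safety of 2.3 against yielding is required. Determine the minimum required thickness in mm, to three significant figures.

t = 8.07 mm

σ_allow = 609/2.3 = 264.8 MPa.
Required area A = F/σ_allow = 185000/264.8 = 698.7 mm².
t = A/w = 698.7/86.6 = 8.068 mm.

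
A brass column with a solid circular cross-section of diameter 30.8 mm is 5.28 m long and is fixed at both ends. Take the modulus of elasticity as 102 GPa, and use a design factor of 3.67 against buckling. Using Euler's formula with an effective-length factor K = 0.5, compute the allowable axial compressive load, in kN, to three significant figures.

P_allow = 1.74 kN

I = πd⁴/64 = π×30.8⁴/64 = 44170 mm⁴.
Effective length L_e = KL = 0.5×5.28 m = 2640 mm.
Euler critical load P_cr = π²EI/L_e² = π²×102000×44170/2640² = 6381 N.
P_allow = P_cr/n = 6381/3.67 = 1739 N.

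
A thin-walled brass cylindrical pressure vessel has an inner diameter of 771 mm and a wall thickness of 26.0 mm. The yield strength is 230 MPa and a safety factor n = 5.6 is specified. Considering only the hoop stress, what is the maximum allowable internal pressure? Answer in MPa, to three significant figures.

σ_allow = 230/5.6 = 41.07 MPa.
σ_h = pD/(2t) → p_allow = 2σ_allow t/D = 2×41.07×26.0/771 = 2.770 MPa.

p_allow = 2.77 MPa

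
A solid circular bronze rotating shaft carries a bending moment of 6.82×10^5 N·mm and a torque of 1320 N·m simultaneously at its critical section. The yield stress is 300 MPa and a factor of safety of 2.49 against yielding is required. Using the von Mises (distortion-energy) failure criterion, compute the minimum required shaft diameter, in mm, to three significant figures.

σ_allow = σ_y/n = 300/2.49 = 120.5 MPa.
For a solid shaft σ_b = 32M/(πd³) and τ = 16T/(πd³), so the von Mises stress is σ' = (16/πd³)·√(4M²+3T²).
√(4M²+3T²) = √(4×(682000)² + 3×(1.320×10^6)²) = 2.662×10^6 N·mm.
d³ = 16×2.662×10^6/(π×120.5) = 112500 mm³.
d = 48.28 mm.

d = 48.3 mm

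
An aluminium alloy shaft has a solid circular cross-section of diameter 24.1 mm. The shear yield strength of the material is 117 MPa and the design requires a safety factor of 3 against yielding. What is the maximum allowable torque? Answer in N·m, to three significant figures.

T_allow = 107 N·m

τ_allow = 117/3 = 39.00 MPa.
For a solid shaft T_allow = τ_allow·πd³/16; πd³/16 = π×24.1³/16 = 2748 mm³.
T_allow = 39.00×2748 = 107200 N·mm = 107.2 N·m.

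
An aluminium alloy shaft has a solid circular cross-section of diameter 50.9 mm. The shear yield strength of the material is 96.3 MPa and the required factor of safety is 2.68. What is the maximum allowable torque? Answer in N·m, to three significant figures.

τ_allow = 96.3/2.68 = 35.93 MPa.
For a solid shaft T_allow = τ_allow·πd³/16; πd³/16 = π×50.9³/16 = 25890 mm³.
T_allow = 35.93×25890 = 930400 N·mm = 930.4 N·m.

T_allow = 930 N·m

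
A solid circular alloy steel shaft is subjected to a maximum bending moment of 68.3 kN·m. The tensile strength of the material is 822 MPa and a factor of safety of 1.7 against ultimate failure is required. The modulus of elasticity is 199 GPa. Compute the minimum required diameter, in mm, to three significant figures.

d = 113 mm

σ_allow = 822/1.7 = 483.5 MPa.
For a solid circular section σ = 32M/(πd³), so d³ = 32M/(π σ_allow) = 32×6.8300×10^7/(π×483.5) = 1.439×10^6 mm³.
d = 112.9 mm.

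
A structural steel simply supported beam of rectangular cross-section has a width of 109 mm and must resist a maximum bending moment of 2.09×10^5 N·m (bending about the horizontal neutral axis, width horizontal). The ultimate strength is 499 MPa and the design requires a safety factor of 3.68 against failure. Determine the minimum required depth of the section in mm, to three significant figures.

σ_allow = 499/3.68 = 135.6 MPa.
For a rectangular section σ = 6M/(bh²), so h² = 6M/(b σ_allow) = 6×2.0900×10^8/(109×135.6) = 84840 mm².
h = 291.3 mm.

h = 291 mm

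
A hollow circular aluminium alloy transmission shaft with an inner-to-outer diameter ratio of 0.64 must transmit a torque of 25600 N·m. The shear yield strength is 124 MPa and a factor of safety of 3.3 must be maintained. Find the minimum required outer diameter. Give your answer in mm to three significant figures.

d_o = 161 mm

τ_allow = 124/3.3 = 37.58 MPa.
For a hollow shaft τ = 16T/[πd_o³(1−k⁴)] with k = 0.64, so 1−k⁴ = 0.8322.
d_o³ = 16T/[π τ_allow (1−k⁴)] = 16×2.5600×10^7/(π×37.58×0.8322) = 4.169×10^6 mm³.
d_o = 160.9 mm.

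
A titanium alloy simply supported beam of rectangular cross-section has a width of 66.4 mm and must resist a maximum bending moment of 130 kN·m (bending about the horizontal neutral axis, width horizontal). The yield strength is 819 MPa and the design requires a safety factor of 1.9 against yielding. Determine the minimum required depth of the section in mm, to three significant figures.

σ_allow = 819/1.9 = 431.1 MPa.
For a rectangular section σ = 6M/(bh²), so h² = 6M/(b σ_allow) = 6×1.3000×10^8/(66.4×431.1) = 27250 mm².
h = 165.1 mm.

h = 165 mm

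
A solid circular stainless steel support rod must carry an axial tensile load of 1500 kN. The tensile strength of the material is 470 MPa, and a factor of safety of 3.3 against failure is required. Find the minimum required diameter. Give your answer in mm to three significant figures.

Allowable stress σ_allow = 470/3.3 = 142.4 MPa.
Required area A = F/σ_allow = 1500000/142.4 = 10530 mm².
A = πd²/4 → d = √(4A/π) = 115.8 mm.

d = 116 mm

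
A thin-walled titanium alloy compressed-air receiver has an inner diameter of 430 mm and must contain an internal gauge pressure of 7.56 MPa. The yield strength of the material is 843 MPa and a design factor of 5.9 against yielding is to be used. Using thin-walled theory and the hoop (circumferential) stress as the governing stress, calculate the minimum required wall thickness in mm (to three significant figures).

t = 11.4 mm

σ_allow = 843/5.9 = 142.9 MPa.
Hoop stress σ_h = pD/(2t), so t = pD/(2σ_allow) = 7.56×430/(2×142.9) = 11.38 mm.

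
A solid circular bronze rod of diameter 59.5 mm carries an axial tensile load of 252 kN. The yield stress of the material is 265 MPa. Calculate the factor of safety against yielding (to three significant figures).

A = πd²/4 = 2781 mm².
σ = F/A = 252000/2781 = 90.63 MPa.
n = 265/90.63 = 2.924.

n = 2.92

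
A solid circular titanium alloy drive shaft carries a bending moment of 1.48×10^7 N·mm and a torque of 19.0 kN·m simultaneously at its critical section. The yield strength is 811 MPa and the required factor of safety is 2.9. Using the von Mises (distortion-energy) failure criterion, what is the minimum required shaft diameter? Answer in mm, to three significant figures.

σ_allow = σ_y/n = 811/2.9 = 279.7 MPa.
For a solid shaft σ_b = 32M/(πd³) and τ = 16T/(πd³), so the von Mises stress is σ' = (16/πd³)·√(4M²+3T²).
√(4M²+3T²) = √(4×(1.480×10^7)² + 3×(1.900×10^7)²) = 4.426×10^7 N·mm.
d³ = 16×4.426×10^7/(π×279.7) = 806100 mm³.
d = 93.07 mm.

d = 93.1 mm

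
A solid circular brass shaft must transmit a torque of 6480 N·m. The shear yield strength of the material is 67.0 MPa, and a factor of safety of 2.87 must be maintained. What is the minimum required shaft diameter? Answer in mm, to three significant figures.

Allowable shear stress τ_allow = 67.0/2.87 = 23.34 MPa.
For a solid shaft τ = 16T/(πd³), so d³ = 16T/(π τ_allow) = 16×6480000/(π×23.34) = 1.414×10^6 mm³.
d = (1.414×10^6)^(1/3) = 112.2 mm.

d = 112 mm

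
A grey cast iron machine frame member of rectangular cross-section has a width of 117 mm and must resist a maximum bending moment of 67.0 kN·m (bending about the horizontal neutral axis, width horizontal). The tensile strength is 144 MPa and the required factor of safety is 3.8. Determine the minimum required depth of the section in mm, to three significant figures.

h = 301 mm

σ_allow = 144/3.8 = 37.89 MPa.
For a rectangular section σ = 6M/(bh²), so h² = 6M/(b σ_allow) = 6×6.7000×10^7/(117×37.89) = 90670 mm².
h = 301.1 mm.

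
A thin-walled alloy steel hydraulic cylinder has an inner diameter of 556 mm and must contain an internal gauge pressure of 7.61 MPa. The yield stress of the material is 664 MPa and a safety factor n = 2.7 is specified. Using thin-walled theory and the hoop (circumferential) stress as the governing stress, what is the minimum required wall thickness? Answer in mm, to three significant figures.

σ_allow = 664/2.7 = 245.9 MPa.
Hoop stress σ_h = pD/(2t), so t = pD/(2σ_allow) = 7.61×556/(2×245.9) = 8.603 mm.

t = 8.60 mm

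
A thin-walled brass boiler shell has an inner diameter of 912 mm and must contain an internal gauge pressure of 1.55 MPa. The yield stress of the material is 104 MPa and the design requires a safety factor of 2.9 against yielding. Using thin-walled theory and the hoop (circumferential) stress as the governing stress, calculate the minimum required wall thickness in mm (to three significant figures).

t = 19.7 mm

σ_allow = 104/2.9 = 35.86 MPa.
Hoop stress σ_h = pD/(2t), so t = pD/(2σ_allow) = 1.55×912/(2×35.86) = 19.71 mm.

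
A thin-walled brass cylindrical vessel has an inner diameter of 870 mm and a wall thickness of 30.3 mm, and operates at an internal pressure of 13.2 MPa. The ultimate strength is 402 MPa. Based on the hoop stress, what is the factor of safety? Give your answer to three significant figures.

n = 2.12

σ_h = pD/(2t) = 13.2×870/(2×30.3) = 189.5 MPa.
n = 402/189.5 = 2.121.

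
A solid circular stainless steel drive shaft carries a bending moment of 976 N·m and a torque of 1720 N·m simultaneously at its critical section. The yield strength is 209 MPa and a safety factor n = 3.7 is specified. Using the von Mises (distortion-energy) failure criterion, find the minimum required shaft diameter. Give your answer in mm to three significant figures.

d = 68.5 mm

σ_allow = σ_y/n = 209/3.7 = 56.49 MPa.
For a solid shaft σ_b = 32M/(πd³) and τ = 16T/(πd³), so the von Mises stress is σ' = (16/πd³)·√(4M²+3T²).
√(4M²+3T²) = √(4×(976000)² + 3×(1.720×10^6)²) = 3.562×10^6 N·mm.
d³ = 16×3.562×10^6/(π×56.49) = 321100 mm³.
d = 68.48 mm.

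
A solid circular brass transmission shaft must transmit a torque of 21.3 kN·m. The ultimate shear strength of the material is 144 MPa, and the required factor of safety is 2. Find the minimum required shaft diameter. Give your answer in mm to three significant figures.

Allowable shear stress τ_allow = 144/2 = 72.00 MPa.
For a solid shaft τ = 16T/(πd³), so d³ = 16T/(π τ_allow) = 16×2.1300×10^7/(π×72.00) = 1.507×10^6 mm³.
d = (1.507×10^6)^(1/3) = 114.6 mm.

d = 115 mm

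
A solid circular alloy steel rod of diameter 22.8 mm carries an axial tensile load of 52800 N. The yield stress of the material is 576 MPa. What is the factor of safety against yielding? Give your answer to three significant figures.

A = πd²/4 = 408.3 mm².
σ = F/A = 52800/408.3 = 129.3 MPa.
n = 576/129.3 = 4.454.

n = 4.45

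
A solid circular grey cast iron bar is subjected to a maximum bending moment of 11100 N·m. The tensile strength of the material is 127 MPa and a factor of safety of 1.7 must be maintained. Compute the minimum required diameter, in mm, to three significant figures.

σ_allow = 127/1.7 = 74.71 MPa.
For a solid circular section σ = 32M/(πd³), so d³ = 32M/(π σ_allow) = 32×1.1100×10^7/(π×74.71) = 1.513×10^6 mm³.
d = 114.8 mm.

d = 115 mm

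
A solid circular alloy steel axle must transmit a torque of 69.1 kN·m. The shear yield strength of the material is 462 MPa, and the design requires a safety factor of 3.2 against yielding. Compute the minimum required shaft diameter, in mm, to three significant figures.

Allowable shear stress τ_allow = 462/3.2 = 144.4 MPa.
For a solid shaft τ = 16T/(πd³), so d³ = 16T/(π τ_allow) = 16×6.9100×10^7/(π×144.4) = 2.438×10^6 mm³.
d = (2.438×10^6)^(1/3) = 134.6 mm.

d = 135 mm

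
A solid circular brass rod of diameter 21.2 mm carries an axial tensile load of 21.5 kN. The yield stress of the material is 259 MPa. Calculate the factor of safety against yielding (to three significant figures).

A = πd²/4 = 353.0 mm².
σ = F/A = 21500/353.0 = 60.91 MPa.
n = 259/60.91 = 4.252.

n = 4.25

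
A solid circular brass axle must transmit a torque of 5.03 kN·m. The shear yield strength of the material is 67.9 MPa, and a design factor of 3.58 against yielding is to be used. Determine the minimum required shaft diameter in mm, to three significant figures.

d = 111 mm

Allowable shear stress τ_allow = 67.9/3.58 = 18.97 MPa.
For a solid shaft τ = 16T/(πd³), so d³ = 16T/(π τ_allow) = 16×5030000/(π×18.97) = 1.351×10^6 mm³.
d = (1.351×10^6)^(1/3) = 110.5 mm.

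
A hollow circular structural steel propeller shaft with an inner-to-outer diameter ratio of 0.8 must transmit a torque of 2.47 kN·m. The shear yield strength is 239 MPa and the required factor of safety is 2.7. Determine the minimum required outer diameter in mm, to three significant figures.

d_o = 62.2 mm

τ_allow = 239/2.7 = 88.52 MPa.
For a hollow shaft τ = 16T/[πd_o³(1−k⁴)] with k = 0.8, so 1−k⁴ = 0.5904.
d_o³ = 16T/[π τ_allow (1−k⁴)] = 16×2470000/(π×88.52×0.5904) = 240700 mm³.
d_o = 62.21 mm.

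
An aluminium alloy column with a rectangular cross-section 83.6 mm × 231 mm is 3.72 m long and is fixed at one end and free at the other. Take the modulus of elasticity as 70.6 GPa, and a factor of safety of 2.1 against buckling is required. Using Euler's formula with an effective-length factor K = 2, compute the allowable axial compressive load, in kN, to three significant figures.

Buckling occurs about the weak axis: I_min = h·b³/12 = 231×83.6³/12 = 1.125×10^7 mm⁴ (b = 83.6 mm is the smaller dimension).
Effective length L_e = KL = 2×3.72 m = 7440 mm.
Euler critical load P_cr = π²EI/L_e² = π²×70600×1.125×10^7/7440² = 141600 N.
P_allow = P_cr/n = 141600/2.1 = 67420 N.

P_allow = 67.4 kN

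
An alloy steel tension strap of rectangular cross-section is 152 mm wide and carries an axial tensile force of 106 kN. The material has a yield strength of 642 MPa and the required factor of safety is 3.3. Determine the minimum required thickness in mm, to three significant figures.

t = 3.58 mm

σ_allow = 642/3.3 = 194.5 MPa.
Required area A = F/σ_allow = 106000/194.5 = 544.9 mm².
t = A/w = 544.9/152 = 3.585 mm.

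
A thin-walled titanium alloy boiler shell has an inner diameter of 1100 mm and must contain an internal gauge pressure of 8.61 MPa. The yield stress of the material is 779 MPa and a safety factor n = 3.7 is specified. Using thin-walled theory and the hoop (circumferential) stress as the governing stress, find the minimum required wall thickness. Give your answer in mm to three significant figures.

t = 22.5 mm

σ_allow = 779/3.7 = 210.5 MPa.
Hoop stress σ_h = pD/(2t), so t = pD/(2σ_allow) = 8.61×1100/(2×210.5) = 22.49 mm.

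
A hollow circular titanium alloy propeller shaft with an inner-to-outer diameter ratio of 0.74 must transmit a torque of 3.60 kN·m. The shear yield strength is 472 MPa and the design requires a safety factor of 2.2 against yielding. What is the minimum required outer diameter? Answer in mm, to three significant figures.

d_o = 49.6 mm

τ_allow = 472/2.2 = 214.5 MPa.
For a hollow shaft τ = 16T/[πd_o³(1−k⁴)] with k = 0.74, so 1−k⁴ = 0.7001.
d_o³ = 16T/[π τ_allow (1−k⁴)] = 16×3600000/(π×214.5×0.7001) = 122100 mm³.
d_o = 49.60 mm.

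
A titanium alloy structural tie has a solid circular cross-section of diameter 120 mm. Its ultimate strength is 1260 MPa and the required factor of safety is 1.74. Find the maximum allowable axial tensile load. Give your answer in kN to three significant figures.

F_allow = 8190 kN

σ_allow = 1260/1.74 = 724.1 MPa.
A = πd²/4 = π×120²/4 = 11310 mm².
F_allow = σ_allow × A = 724.1×11310 = 8.190×10^6 N.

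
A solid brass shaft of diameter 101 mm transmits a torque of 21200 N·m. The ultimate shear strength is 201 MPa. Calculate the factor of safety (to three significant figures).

τ = 16T/(πd³) = 16×2.1200×10^7/(π×101³) = 104.8 MPa.
n = τ_limit/τ = 201/104.8 = 1.918.

n = 1.92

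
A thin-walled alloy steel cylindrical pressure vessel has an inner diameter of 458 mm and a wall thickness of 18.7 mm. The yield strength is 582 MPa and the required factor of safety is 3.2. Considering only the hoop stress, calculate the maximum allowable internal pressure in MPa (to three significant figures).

p_allow = 14.9 MPa

σ_allow = 582/3.2 = 181.9 MPa.
σ_h = pD/(2t) → p_allow = 2σ_allow t/D = 2×181.9×18.7/458 = 14.85 MPa.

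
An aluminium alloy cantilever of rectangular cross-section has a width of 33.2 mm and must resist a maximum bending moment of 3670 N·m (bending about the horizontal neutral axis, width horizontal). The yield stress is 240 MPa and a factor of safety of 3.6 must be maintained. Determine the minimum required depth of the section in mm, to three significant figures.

σ_allow = 240/3.6 = 66.67 MPa.
For a rectangular section σ = 6M/(bh²), so h² = 6M/(b σ_allow) = 6×3670000/(33.2×66.67) = 9949 mm².
h = 99.74 mm.

h = 99.7 mm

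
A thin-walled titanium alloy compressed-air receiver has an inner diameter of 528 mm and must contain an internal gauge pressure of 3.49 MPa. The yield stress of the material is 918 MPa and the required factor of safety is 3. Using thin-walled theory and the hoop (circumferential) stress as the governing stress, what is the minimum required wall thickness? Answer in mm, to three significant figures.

σ_allow = 918/3 = 306.0 MPa.
Hoop stress σ_h = pD/(2t), so t = pD/(2σ_allow) = 3.49×528/(2×306.0) = 3.011 mm.

t = 3.01 mm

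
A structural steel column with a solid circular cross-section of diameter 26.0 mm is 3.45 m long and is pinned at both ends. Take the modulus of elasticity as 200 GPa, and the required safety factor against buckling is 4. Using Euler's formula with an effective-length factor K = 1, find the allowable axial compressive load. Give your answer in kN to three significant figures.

P_allow = 0.930 kN

I = πd⁴/64 = π×26.0⁴/64 = 22430 mm⁴.
Effective length L_e = KL = 1×3.45 m = 3450 mm.
Euler critical load P_cr = π²EI/L_e² = π²×200000×22430/3450² = 3720 N.
P_allow = P_cr/n = 3720/4 = 930.0 N.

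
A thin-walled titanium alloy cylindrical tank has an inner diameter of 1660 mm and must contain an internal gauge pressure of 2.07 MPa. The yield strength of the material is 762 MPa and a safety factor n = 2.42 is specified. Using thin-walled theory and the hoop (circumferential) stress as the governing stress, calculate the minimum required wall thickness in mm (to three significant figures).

t = 5.46 mm

σ_allow = 762/2.42 = 314.9 MPa.
Hoop stress σ_h = pD/(2t), so t = pD/(2σ_allow) = 2.07×1660/(2×314.9) = 5.456 mm.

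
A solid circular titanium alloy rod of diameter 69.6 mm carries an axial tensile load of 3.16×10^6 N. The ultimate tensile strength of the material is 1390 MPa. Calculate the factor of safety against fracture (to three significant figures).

A = πd²/4 = 3805 mm².
σ = F/A = 3160000/3805 = 830.6 MPa.
n = 1390/830.6 = 1.674.

n = 1.67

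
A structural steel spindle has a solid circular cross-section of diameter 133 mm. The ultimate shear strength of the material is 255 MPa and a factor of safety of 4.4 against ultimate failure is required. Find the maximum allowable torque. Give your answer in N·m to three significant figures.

T_allow = 26800 N·m

τ_allow = 255/4.4 = 57.95 MPa.
For a solid shaft T_allow = τ_allow·πd³/16; πd³/16 = π×133³/16 = 461900 mm³.
T_allow = 57.95×461900 = 2.677×10^7 N·mm = 26770 N·m.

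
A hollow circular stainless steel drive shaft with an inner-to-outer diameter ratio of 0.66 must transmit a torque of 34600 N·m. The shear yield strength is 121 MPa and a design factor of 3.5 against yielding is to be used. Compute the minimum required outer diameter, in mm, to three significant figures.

τ_allow = 121/3.5 = 34.57 MPa.
For a hollow shaft τ = 16T/[πd_o³(1−k⁴)] with k = 0.66, so 1−k⁴ = 0.8103.
d_o³ = 16T/[π τ_allow (1−k⁴)] = 16×3.4600×10^7/(π×34.57×0.8103) = 6.291×10^6 mm³.
d_o = 184.6 mm.

d_o = 185 mm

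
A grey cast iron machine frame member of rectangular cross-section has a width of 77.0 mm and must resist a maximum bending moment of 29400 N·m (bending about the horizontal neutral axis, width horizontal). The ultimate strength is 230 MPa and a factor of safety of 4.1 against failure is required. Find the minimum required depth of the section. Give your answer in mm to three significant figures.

σ_allow = 230/4.1 = 56.10 MPa.
For a rectangular section σ = 6M/(bh²), so h² = 6M/(b σ_allow) = 6×2.9400×10^7/(77.0×56.10) = 40840 mm².
h = 202.1 mm.

h = 202 mm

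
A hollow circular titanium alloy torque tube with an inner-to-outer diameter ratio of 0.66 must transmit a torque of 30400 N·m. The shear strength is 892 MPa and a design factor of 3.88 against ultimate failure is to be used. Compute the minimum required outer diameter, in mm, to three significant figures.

d_o = 94.0 mm

τ_allow = 892/3.88 = 229.9 MPa.
For a hollow shaft τ = 16T/[πd_o³(1−k⁴)] with k = 0.66, so 1−k⁴ = 0.8103.
d_o³ = 16T/[π τ_allow (1−k⁴)] = 16×3.0400×10^7/(π×229.9×0.8103) = 831200 mm³.
d_o = 94.02 mm.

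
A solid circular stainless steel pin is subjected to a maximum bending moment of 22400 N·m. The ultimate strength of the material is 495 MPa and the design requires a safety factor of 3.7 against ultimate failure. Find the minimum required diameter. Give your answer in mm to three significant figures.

d = 119 mm

σ_allow = 495/3.7 = 133.8 MPa.
For a solid circular section σ = 32M/(πd³), so d³ = 32M/(π σ_allow) = 32×2.2400×10^7/(π×133.8) = 1.705×10^6 mm³.
d = 119.5 mm.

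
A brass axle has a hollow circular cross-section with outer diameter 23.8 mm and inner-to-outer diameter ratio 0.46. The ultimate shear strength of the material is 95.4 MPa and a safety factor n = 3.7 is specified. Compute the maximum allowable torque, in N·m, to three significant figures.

τ_allow = 95.4/3.7 = 25.78 MPa.
For a hollow shaft T_allow = τ_allow·πd_o³(1−k⁴)/16 with 1−k⁴ = 0.9552, so πd_o³(1−k⁴)/16 = 2529 mm³.
T_allow = 25.78×2529 = 65190 N·mm = 65.19 N·m.

T_allow = 65.2 N·m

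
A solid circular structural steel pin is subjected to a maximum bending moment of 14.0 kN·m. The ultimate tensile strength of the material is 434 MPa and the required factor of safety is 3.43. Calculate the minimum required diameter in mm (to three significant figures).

d = 104 mm

σ_allow = 434/3.43 = 126.5 MPa.
For a solid circular section σ = 32M/(πd³), so d³ = 32M/(π σ_allow) = 32×1.4000×10^7/(π×126.5) = 1.127×10^6 mm³.
d = 104.1 mm.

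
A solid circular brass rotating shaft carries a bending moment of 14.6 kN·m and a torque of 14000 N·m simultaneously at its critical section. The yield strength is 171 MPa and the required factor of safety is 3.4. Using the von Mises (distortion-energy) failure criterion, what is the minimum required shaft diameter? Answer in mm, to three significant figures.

d = 157 mm

σ_allow = σ_y/n = 171/3.4 = 50.29 MPa.
For a solid shaft σ_b = 32M/(πd³) and τ = 16T/(πd³), so the von Mises stress is σ' = (16/πd³)·√(4M²+3T²).
√(4M²+3T²) = √(4×(1.460×10^7)² + 3×(1.400×10^7)²) = 3.796×10^7 N·mm.
d³ = 16×3.796×10^7/(π×50.29) = 3.844×10^6 mm³.
d = 156.6 mm.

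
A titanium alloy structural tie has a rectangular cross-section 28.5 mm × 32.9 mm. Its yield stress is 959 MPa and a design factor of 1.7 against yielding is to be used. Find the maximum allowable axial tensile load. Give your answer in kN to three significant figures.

σ_allow = 959/1.7 = 564.1 MPa.
A = 28.5×32.9 = 937.6 mm².
F_allow = σ_allow × A = 564.1×937.6 = 528900 N.

F_allow = 529 kN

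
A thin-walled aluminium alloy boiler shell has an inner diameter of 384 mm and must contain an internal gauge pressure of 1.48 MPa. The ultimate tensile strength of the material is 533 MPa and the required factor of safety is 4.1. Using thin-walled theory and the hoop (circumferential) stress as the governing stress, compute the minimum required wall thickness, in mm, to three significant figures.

t = 2.19 mm

σ_allow = 533/4.1 = 130.0 MPa.
Hoop stress σ_h = pD/(2t), so t = pD/(2σ_allow) = 1.48×384/(2×130.0) = 2.186 mm.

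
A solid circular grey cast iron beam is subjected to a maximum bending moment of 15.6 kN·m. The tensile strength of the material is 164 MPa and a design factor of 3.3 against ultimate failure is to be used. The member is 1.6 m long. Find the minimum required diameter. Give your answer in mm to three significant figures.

d = 147 mm

σ_allow = 164/3.3 = 49.70 MPa.
For a solid circular section σ = 32M/(πd³), so d³ = 32M/(π σ_allow) = 32×1.5600×10^7/(π×49.70) = 3.197×10^6 mm³.
d = 147.3 mm.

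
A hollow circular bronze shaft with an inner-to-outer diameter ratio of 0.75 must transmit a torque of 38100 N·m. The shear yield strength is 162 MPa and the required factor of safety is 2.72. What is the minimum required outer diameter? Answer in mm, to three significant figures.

d_o = 168 mm

τ_allow = 162/2.72 = 59.56 MPa.
For a hollow shaft τ = 16T/[πd_o³(1−k⁴)] with k = 0.75, so 1−k⁴ = 0.6836.
d_o³ = 16T/[π τ_allow (1−k⁴)] = 16×3.8100×10^7/(π×59.56×0.6836) = 4.766×10^6 mm³.
d_o = 168.3 mm.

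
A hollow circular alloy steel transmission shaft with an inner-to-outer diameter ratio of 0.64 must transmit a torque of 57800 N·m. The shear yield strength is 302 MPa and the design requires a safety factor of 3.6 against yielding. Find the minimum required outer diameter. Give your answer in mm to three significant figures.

τ_allow = 302/3.6 = 83.89 MPa.
For a hollow shaft τ = 16T/[πd_o³(1−k⁴)] with k = 0.64, so 1−k⁴ = 0.8322.
d_o³ = 16T/[π τ_allow (1−k⁴)] = 16×5.7800×10^7/(π×83.89×0.8322) = 4.216×10^6 mm³.
d_o = 161.6 mm.

d_o = 162 mm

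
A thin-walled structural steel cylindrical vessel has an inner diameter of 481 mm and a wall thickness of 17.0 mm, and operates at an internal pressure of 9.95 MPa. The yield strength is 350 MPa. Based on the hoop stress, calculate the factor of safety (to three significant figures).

σ_h = pD/(2t) = 9.95×481/(2×17.0) = 140.8 MPa.
n = 350/140.8 = 2.486.

n = 2.49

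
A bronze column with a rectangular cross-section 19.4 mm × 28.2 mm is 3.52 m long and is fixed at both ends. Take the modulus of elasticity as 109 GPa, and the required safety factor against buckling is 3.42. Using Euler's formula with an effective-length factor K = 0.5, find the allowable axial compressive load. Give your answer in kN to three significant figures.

Buckling occurs about the weak axis: I_min = h·b³/12 = 28.2×19.4³/12 = 17160 mm⁴ (b = 19.4 mm is the smaller dimension).
Effective length L_e = KL = 0.5×3.52 m = 1760 mm.
Euler critical load P_cr = π²EI/L_e² = π²×109000×17160/1760² = 5959 N.
P_allow = P_cr/n = 5959/3.42 = 1742 N.

P_allow = 1.74 kN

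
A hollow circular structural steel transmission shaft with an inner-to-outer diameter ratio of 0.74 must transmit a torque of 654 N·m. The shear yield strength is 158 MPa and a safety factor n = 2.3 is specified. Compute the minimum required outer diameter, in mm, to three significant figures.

d_o = 41.1 mm

τ_allow = 158/2.3 = 68.70 MPa.
For a hollow shaft τ = 16T/[πd_o³(1−k⁴)] with k = 0.74, so 1−k⁴ = 0.7001.
d_o³ = 16T/[π τ_allow (1−k⁴)] = 16×654000/(π×68.70×0.7001) = 69250 mm³.
d_o = 41.07 mm.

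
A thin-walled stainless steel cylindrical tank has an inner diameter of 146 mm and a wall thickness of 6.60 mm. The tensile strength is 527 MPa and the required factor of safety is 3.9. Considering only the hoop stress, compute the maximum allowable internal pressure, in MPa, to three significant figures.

p_allow = 12.2 MPa

σ_allow = 527/3.9 = 135.1 MPa.
σ_h = pD/(2t) → p_allow = 2σ_allow t/D = 2×135.1×6.60/146 = 12.22 MPa.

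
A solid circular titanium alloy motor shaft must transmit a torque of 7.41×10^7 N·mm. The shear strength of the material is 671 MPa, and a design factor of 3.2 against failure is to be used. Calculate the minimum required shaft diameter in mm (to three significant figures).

Allowable shear stress τ_allow = 671/3.2 = 209.7 MPa.
For a solid shaft τ = 16T/(πd³), so d³ = 16T/(π τ_allow) = 16×7.4100×10^7/(π×209.7) = 1.800×10^6 mm³.
d = (1.800×10^6)^(1/3) = 121.6 mm.

d = 122 mm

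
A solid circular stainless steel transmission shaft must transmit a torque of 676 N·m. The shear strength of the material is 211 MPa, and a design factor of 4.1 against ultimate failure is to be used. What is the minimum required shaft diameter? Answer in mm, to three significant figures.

Allowable shear stress τ_allow = 211/4.1 = 51.46 MPa.
For a solid shaft τ = 16T/(πd³), so d³ = 16T/(π τ_allow) = 16×676000/(π×51.46) = 66900 mm³.
d = (66900)^(1/3) = 40.60 mm.

d = 40.6 mm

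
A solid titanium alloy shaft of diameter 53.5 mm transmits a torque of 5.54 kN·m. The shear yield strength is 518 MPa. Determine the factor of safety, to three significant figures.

n = 2.81

τ = 16T/(πd³) = 16×5540000/(π×53.5³) = 184.3 MPa.
n = τ_limit/τ = 518/184.3 = 2.811.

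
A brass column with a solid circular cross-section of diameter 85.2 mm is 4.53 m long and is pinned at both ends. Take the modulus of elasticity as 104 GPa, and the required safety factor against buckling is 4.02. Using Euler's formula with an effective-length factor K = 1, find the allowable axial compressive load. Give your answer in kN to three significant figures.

I = πd⁴/64 = π×85.2⁴/64 = 2.587×10^6 mm⁴.
Effective length L_e = KL = 1×4.53 m = 4530 mm.
Euler critical load P_cr = π²EI/L_e² = π²×104000×2.587×10^6/4530² = 129400 N.
P_allow = P_cr/n = 129400/4.02 = 32180 N.

P_allow = 32.2 kN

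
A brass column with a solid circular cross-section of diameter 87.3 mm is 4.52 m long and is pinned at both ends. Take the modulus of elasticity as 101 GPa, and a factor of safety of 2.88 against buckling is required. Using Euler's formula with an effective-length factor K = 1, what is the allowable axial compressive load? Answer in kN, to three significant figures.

I = πd⁴/64 = π×87.3⁴/64 = 2.851×10^6 mm⁴.
Effective length L_e = KL = 1×4.52 m = 4520 mm.
Euler critical load P_cr = π²EI/L_e² = π²×101000×2.851×10^6/4520² = 139100 N.
P_allow = P_cr/n = 139100/2.88 = 48300 N.

P_allow = 48.3 kN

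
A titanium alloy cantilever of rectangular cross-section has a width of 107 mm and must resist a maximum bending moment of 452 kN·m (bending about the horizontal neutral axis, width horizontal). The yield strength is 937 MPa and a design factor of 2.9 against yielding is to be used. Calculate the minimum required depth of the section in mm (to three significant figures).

h = 280 mm

σ_allow = 937/2.9 = 323.1 MPa.
For a rectangular section σ = 6M/(bh²), so h² = 6M/(b σ_allow) = 6×4.5200×10^8/(107×323.1) = 78440 mm².
h = 280.1 mm.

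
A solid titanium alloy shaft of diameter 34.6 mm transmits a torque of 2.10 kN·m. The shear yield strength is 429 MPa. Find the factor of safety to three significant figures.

τ = 16T/(πd³) = 16×2100000/(π×34.6³) = 258.2 MPa.
n = τ_limit/τ = 429/258.2 = 1.661.

n = 1.66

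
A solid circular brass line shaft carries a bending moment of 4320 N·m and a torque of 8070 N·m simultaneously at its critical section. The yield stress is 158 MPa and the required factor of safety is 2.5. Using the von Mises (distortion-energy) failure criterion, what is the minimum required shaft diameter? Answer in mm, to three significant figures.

σ_allow = σ_y/n = 158/2.5 = 63.20 MPa.
For a solid shaft σ_b = 32M/(πd³) and τ = 16T/(πd³), so the von Mises stress is σ' = (16/πd³)·√(4M²+3T²).
√(4M²+3T²) = √(4×(4.320×10^6)² + 3×(8.070×10^6)²) = 1.643×10^7 N·mm.
d³ = 16×1.643×10^7/(π×63.20) = 1.324×10^6 mm³.
d = 109.8 mm.

d = 110 mm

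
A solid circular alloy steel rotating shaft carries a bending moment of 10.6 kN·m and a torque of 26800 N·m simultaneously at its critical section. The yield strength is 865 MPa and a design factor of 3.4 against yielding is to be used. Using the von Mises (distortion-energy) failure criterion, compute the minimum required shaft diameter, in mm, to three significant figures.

σ_allow = σ_y/n = 865/3.4 = 254.4 MPa.
For a solid shaft σ_b = 32M/(πd³) and τ = 16T/(πd³), so the von Mises stress is σ' = (16/πd³)·√(4M²+3T²).
√(4M²+3T²) = √(4×(1.060×10^7)² + 3×(2.680×10^7)²) = 5.103×10^7 N·mm.
d³ = 16×5.103×10^7/(π×254.4) = 1.022×10^6 mm³.
d = 100.7 mm.

d = 101 mm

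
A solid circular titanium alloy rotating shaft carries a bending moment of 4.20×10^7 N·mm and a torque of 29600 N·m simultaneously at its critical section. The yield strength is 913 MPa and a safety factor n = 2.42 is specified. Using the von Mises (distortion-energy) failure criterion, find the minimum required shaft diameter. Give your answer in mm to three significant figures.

d = 110 mm

σ_allow = σ_y/n = 913/2.42 = 377.3 MPa.
For a solid shaft σ_b = 32M/(πd³) and τ = 16T/(πd³), so the von Mises stress is σ' = (16/πd³)·√(4M²+3T²).
√(4M²+3T²) = √(4×(4.200×10^7)² + 3×(2.960×10^7)²) = 9.841×10^7 N·mm.
d³ = 16×9.841×10^7/(π×377.3) = 1.328×10^6 mm³.
d = 109.9 mm.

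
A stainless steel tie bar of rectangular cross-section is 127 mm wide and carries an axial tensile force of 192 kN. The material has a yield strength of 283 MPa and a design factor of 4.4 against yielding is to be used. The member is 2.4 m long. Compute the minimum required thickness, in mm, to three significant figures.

t = 23.5 mm

σ_allow = 283/4.4 = 64.32 MPa.
Required area A = F/σ_allow = 192000/64.32 = 2985 mm².
t = A/w = 2985/127 = 23.51 mm.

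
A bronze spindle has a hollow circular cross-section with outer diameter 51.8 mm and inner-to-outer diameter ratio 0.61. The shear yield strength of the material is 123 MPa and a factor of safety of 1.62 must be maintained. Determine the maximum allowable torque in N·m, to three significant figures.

T_allow = 1790 N·m

τ_allow = 123/1.62 = 75.93 MPa.
For a hollow shaft T_allow = τ_allow·πd_o³(1−k⁴)/16 with 1−k⁴ = 0.8615, so πd_o³(1−k⁴)/16 = 23510 mm³.
T_allow = 75.93×23510 = 1.785×10^6 N·mm = 1785 N·m.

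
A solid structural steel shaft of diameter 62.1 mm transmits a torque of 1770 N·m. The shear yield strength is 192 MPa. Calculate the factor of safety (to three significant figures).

τ = 16T/(πd³) = 16×1770000/(π×62.1³) = 37.64 MPa.
n = τ_limit/τ = 192/37.64 = 5.101.

n = 5.10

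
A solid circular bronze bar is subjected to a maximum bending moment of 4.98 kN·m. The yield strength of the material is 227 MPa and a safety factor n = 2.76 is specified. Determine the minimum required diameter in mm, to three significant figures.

σ_allow = 227/2.76 = 82.25 MPa.
For a solid circular section σ = 32M/(πd³), so d³ = 32M/(π σ_allow) = 32×4980000/(π×82.25) = 616800 mm³.
d = 85.12 mm.

d = 85.1 mm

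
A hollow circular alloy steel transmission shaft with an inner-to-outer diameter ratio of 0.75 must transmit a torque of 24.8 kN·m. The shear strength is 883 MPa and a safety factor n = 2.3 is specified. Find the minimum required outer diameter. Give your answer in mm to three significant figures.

d_o = 78.4 mm

τ_allow = 883/2.3 = 383.9 MPa.
For a hollow shaft τ = 16T/[πd_o³(1−k⁴)] with k = 0.75, so 1−k⁴ = 0.6836.
d_o³ = 16T/[π τ_allow (1−k⁴)] = 16×2.4800×10^7/(π×383.9×0.6836) = 481300 mm³.
d_o = 78.37 mm.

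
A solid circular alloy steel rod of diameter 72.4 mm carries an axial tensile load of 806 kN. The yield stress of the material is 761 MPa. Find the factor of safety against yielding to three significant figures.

n = 3.89

A = πd²/4 = 4117 mm².
σ = F/A = 806000/4117 = 195.8 MPa.
n = 761/195.8 = 3.887.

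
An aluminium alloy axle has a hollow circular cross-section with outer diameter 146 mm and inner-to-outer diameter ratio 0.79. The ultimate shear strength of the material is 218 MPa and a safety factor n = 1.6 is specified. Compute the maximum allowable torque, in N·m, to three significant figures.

T_allow = 50800 N·m

τ_allow = 218/1.6 = 136.2 MPa.
For a hollow shaft T_allow = τ_allow·πd_o³(1−k⁴)/16 with 1−k⁴ = 0.6105, so πd_o³(1−k⁴)/16 = 373100 mm³.
T_allow = 136.2×373100 = 5.083×10^7 N·mm = 50830 N·m.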